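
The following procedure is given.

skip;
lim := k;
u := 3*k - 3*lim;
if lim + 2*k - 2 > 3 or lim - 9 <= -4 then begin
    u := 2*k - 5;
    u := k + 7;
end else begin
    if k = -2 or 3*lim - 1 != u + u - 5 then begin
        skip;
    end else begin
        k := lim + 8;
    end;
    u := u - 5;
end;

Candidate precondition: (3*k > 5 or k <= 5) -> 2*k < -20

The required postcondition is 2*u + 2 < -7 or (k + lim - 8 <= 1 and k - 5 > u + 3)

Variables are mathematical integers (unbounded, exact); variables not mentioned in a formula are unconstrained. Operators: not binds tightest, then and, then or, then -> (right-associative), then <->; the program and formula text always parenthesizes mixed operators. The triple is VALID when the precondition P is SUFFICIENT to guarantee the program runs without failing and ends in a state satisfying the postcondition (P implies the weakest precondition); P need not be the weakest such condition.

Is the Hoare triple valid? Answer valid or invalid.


Working backward. After the program, the postcondition 2*u + 2 < -7 or (k + lim - 8 <= 1 and k - 5 > u + 3) must hold; in canonical form it is 2*u < -9 or (k + lim <= 9 and k > u + 8).
Then branch requires 2*k < -23; else branch requires ((k = -2 or 3*lim != 2*u - 4) -> (2*u < 1 or (k + lim <= 9 and k > u + 3))) and ((not (k = -2 or 3*lim != 2*u - 4)) -> (2*u < 1 or (2*lim <= 1 and lim > u - 5))).
Before the if: ((2*k + lim > 5 or lim <= 5) -> 2*k < -23) and ((not (2*k + lim > 5 or lim <= 5)) -> (((k = -2 or 3*lim != 2*u - 4) -> (2*u < 1 or (k + lim <= 9 and k > u + 3))) and ((not (k = -2 or 3*lim != 2*u - 4)) -> (2*u < 1 or (2*lim <= 1 and lim > u - 5)))))
Before u := 3*k - 3*lim: ((2*k + lim > 5 or lim <= 5) -> 2*k < -23) and ((not (2*k + lim > 5 or lim <= 5)) -> (((k = -2 or 9*lim != 6*k - 4) -> (6*k < 6*lim + 1 or (k + lim <= 9 and 3*lim > 2*k + 3))) and ((not (k = -2 or 9*lim != 6*k - 4)) -> (6*k < 6*lim + 1 or (2*lim <= 1 and 4*lim > 3*k - 5)))))
Before lim := k: (3*k > 5 or k <= 5) -> 2*k < -23
Before skip: (3*k > 5 or k <= 5) -> 2*k < -23
The weakest precondition is (3*k > 5 or k <= 5) -> 2*k < -23.
Check whether (3*k > 5 or k <= 5) -> 2*k < -20 implies it.
Countermodel: at the initial state k = -11, the precondition holds but the weakest precondition fails.
Answer: invalid


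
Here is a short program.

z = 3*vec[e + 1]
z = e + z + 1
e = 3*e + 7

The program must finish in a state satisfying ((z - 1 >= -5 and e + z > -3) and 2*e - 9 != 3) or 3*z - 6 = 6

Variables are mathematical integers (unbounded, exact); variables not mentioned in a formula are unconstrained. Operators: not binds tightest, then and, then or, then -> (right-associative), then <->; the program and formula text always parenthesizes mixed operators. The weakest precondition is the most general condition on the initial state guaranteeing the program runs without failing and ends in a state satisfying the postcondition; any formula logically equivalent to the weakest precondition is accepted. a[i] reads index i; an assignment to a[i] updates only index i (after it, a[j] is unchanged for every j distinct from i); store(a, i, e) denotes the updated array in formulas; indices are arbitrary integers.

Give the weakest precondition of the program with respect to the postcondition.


Working backward. After the program, the postcondition ((z - 1 >= -5 and e + z > -3) and 2*e - 9 != 3) or 3*z - 6 = 6 must hold; in canonical form it is (z >= -4 and e + z > -3 and 2*e != 12) or 3*z = 12.
Before e := 3*e + 7: (z >= -4 and 3*e + z > -10 and 6*e != -2) or 3*z = 12
Before z := e + z + 1: (e + z >= -5 and 4*e + z > -11 and 6*e != -2) or 3*e + 3*z = 9
Before z := 3*vec[e + 1]: (3*vec[e + 1] + e >= -5 and 3*vec[e + 1] + 4*e > -11 and 6*e != -2) or 9*vec[e + 1] + 3*e = 9
Answer: WP = (3*vec[e + 1] + e >= -5 and 3*vec[e + 1] + 4*e > -11 and 6*e != -2) or 9*vec[e + 1] + 3*e = 9


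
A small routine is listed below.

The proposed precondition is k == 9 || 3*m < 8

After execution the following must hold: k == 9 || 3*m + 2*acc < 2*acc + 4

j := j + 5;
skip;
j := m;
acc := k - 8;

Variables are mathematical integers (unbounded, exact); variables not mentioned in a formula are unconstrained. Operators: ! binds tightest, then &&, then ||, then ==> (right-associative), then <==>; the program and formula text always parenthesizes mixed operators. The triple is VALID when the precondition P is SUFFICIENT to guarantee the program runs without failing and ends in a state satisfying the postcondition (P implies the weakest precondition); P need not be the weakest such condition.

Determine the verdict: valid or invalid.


Working backward. After the program, the postcondition k == 9 || 3*m + 2*acc < 2*acc + 4 must hold; in canonical form it is k == 9 || 3*m < 4.
Before acc := k - 8: k == 9 || 3*m < 4
Before j := m: k == 9 || 3*m < 4
Before skip: k == 9 || 3*m < 4
Before j := j + 5: k == 9 || 3*m < 4
The weakest precondition is k == 9 || 3*m < 4.
Check whether k == 9 || 3*m < 8 implies it.
Countermodel: at the initial state k = 10, m = 2, the precondition holds but the weakest precondition fails.
Answer: invalid


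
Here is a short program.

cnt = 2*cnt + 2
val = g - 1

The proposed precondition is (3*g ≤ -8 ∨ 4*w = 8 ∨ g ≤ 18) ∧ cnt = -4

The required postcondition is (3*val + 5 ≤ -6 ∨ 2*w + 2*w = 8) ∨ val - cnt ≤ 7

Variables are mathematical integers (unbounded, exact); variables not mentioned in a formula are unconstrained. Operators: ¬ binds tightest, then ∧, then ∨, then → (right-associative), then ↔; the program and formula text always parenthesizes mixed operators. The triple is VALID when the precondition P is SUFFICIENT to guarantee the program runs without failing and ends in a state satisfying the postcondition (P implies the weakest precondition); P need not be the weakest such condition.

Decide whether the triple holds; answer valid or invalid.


Working backward. After the program, the postcondition (3*val + 5 ≤ -6 ∨ 2*w + 2*w = 8) ∨ val - cnt ≤ 7 must hold; in canonical form it is 3*val ≤ -11 ∨ 4*w = 8 ∨ val ≤ cnt + 7.
Before val := g - 1: 3*g ≤ -8 ∨ 4*w = 8 ∨ g ≤ cnt + 8
Before cnt := 2*cnt + 2: 3*g ≤ -8 ∨ 4*w = 8 ∨ g ≤ 2*cnt + 10
The weakest precondition is 3*g ≤ -8 ∨ 4*w = 8 ∨ g ≤ 2*cnt + 10.
Check whether (3*g ≤ -8 ∨ 4*w = 8 ∨ g ≤ 18) ∧ cnt = -4 implies it.
Countermodel: at the initial state cnt = -4, g = 3, w = 3, the precondition holds but the weakest precondition fails.
Answer: invalid


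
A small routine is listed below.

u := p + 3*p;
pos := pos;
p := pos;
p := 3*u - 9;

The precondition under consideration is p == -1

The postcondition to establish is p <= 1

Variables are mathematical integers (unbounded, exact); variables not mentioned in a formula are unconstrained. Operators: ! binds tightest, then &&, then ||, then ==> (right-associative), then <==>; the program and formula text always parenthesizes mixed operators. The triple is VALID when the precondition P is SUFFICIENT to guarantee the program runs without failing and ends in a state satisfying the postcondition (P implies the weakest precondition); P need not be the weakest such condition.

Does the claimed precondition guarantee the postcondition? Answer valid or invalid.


Working backward. After the program, p <= 1 must hold.
Before p := 3*u - 9: 3*u <= 10
Before p := pos: 3*u <= 10
Before pos := pos: 3*u <= 10
Before u := p + 3*p: 12*p <= 10
The weakest precondition is 12*p <= 10.
Check whether p == -1 implies it.
Every state satisfying the precondition satisfies the weakest precondition: the implication holds.
Answer: valid


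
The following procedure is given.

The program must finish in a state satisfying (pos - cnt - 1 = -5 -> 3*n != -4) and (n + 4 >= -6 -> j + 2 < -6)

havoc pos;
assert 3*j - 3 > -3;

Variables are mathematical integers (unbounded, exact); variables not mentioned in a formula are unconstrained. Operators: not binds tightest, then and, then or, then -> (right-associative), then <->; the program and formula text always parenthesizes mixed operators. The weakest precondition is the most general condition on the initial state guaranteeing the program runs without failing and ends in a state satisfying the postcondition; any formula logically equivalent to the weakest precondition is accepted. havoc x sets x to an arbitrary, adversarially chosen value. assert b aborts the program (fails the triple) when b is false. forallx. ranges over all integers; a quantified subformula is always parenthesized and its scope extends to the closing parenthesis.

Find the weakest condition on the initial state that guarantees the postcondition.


Working backward. After the program, the postcondition (pos - cnt - 1 = -5 -> 3*n != -4) and (n + 4 >= -6 -> j + 2 < -6) must hold; in canonical form it is (pos = cnt - 4 -> 3*n != -4) and (n >= -10 -> j < -8).
Before assert 3*j - 3 > -3: 3*j > 0 and (pos = cnt - 4 -> 3*n != -4) and (n >= -10 -> j < -8)
Before havoc pos: forall pos_1. (3*j > 0 and (pos_1 = cnt - 4 -> 3*n != -4) and (n >= -10 -> j < -8))
Answer: WP = forall pos_1. (3*j > 0 and (pos_1 = cnt - 4 -> 3*n != -4) and (n >= -10 -> j < -8))


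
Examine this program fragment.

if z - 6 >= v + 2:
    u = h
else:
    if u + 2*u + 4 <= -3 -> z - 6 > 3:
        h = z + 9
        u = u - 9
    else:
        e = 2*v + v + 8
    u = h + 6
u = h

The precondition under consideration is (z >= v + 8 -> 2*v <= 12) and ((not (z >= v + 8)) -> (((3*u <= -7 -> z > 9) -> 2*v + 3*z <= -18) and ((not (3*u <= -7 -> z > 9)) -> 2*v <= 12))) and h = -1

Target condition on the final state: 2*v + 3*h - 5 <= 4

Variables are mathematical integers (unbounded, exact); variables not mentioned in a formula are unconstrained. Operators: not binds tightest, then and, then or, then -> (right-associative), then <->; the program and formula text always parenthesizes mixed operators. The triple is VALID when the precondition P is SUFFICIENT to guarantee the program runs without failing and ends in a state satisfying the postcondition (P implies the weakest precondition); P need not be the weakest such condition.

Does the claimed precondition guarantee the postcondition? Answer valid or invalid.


Working backward. After the program, the postcondition 2*v + 3*h - 5 <= 4 must hold; in canonical form it is 3*h + 2*v <= 9.
Before u := h: 3*h + 2*v <= 9
Then branch requires 3*h + 2*v <= 9; else branch requires ((3*u <= -7 -> z > 9) -> 2*v + 3*z <= -18) and ((not (3*u <= -7 -> z > 9)) -> 3*h + 2*v <= 9).
Before the if: (z >= v + 8 -> 3*h + 2*v <= 9) and ((not (z >= v + 8)) -> (((3*u <= -7 -> z > 9) -> 2*v + 3*z <= -18) and ((not (3*u <= -7 -> z > 9)) -> 3*h + 2*v <= 9)))
The weakest precondition is (z >= v + 8 -> 3*h + 2*v <= 9) and ((not (z >= v + 8)) -> (((3*u <= -7 -> z > 9) -> 2*v + 3*z <= -18) and ((not (3*u <= -7 -> z > 9)) -> 3*h + 2*v <= 9))).
Check whether (z >= v + 8 -> 2*v <= 12) and ((not (z >= v + 8)) -> (((3*u <= -7 -> z > 9) -> 2*v + 3*z <= -18) and ((not (3*u <= -7 -> z > 9)) -> 2*v <= 12))) and h = -1 implies it.
Every state satisfying the precondition satisfies the weakest precondition: the implication holds.
Answer: valid


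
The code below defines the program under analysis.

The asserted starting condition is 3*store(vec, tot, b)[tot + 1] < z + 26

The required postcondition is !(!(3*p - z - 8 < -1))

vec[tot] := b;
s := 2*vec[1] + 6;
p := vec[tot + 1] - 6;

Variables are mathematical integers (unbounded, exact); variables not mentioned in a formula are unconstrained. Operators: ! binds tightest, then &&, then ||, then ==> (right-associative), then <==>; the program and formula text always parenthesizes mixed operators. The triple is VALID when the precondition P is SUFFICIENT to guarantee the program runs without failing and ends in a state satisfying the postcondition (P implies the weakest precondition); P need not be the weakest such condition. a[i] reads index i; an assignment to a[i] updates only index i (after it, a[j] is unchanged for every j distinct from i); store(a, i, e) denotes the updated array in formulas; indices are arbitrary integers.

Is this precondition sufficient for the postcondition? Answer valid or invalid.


Working backward. After the program, the postcondition !(!(3*p - z - 8 < -1)) must hold; in canonical form it is 3*p < z + 7.
Before p := vec[tot + 1] - 6: 3*vec[tot + 1] < z + 25
Before s := 2*vec[1] + 6: 3*vec[tot + 1] < z + 25
Before vec[tot] := b: 3*store(vec, tot, b)[tot + 1] < z + 25
The weakest precondition is 3*store(vec, tot, b)[tot + 1] < z + 25.
Check whether 3*store(vec, tot, b)[tot + 1] < z + 26 implies it.
Countermodel: at the initial state b = 0, tot = -1, vec = {[-1] = 0, [0] = 0, elsewhere 0}, z = -25, the precondition holds but the weakest precondition fails.
Answer: invalid


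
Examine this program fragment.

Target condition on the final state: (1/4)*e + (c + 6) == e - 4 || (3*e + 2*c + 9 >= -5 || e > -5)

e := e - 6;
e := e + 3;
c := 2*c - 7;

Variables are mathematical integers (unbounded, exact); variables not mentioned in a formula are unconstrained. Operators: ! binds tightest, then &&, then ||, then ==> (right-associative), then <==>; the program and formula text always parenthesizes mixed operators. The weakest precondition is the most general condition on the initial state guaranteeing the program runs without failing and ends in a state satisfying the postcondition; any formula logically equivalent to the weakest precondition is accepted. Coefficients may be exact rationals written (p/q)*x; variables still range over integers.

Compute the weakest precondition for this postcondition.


Working backward. After the program, the postcondition (1/4)*e + (c + 6) == e - 4 || (3*e + 2*c + 9 >= -5 || e > -5) must hold; in canonical form it is c == (3/4)*e - 10 || 2*c + 3*e >= -14 || e > -5.
Before c := 2*c - 7: 2*c == (3/4)*e - 3 || 4*c + 3*e >= 0 || e > -5
Before e := e + 3: 2*c == (3/4)*e - 3/4 || 4*c + 3*e >= -9 || e > -8
Before e := e - 6: 2*c == (3/4)*e - 21/4 || 4*c + 3*e >= 9 || e > -2
Answer: WP = 2*c == (3/4)*e - 21/4 || 4*c + 3*e >= 9 || e > -2


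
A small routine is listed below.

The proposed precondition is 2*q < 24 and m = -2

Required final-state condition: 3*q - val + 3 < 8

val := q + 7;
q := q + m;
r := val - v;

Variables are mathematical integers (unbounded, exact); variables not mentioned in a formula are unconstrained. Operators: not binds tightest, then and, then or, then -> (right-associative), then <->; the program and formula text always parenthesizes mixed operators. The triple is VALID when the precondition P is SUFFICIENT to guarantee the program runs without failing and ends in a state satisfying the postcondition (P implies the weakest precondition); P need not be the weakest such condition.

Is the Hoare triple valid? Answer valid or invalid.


Working backward. After the program, the postcondition 3*q - val + 3 < 8 must hold; in canonical form it is 3*q < val + 5.
Before r := val - v: 3*q < val + 5
Before q := q + m: 3*m + 3*q < val + 5
Before val := q + 7: 3*m + 2*q < 12
The weakest precondition is 3*m + 2*q < 12.
Check whether 2*q < 24 and m = -2 implies it.
Countermodel: at the initial state m = -2, q = 9, the precondition holds but the weakest precondition fails.
Answer: invalid


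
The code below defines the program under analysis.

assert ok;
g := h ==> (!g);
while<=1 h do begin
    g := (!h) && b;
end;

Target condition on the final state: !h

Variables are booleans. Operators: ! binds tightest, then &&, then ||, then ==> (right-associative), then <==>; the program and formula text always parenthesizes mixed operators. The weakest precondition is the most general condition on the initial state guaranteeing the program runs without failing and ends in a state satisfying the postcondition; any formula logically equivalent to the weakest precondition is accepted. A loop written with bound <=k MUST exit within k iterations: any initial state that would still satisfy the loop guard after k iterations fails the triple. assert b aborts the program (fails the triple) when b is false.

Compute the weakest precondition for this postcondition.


Working backward. After the program, !h must hold.
Before the loop (bound <=1), unroll the exhaustion recursion (WP_0 = exit-now case; WP_j = one more guarded iteration, up to j = 1):
  WP_0: !h
  WP_1: h ==> (!h)
So before the loop: h ==> (!h)
Before g := h ==> (!g): h ==> (!h)
Before assert ok: ok && (h ==> (!h))
Answer: WP = ok && (h ==> (!h))


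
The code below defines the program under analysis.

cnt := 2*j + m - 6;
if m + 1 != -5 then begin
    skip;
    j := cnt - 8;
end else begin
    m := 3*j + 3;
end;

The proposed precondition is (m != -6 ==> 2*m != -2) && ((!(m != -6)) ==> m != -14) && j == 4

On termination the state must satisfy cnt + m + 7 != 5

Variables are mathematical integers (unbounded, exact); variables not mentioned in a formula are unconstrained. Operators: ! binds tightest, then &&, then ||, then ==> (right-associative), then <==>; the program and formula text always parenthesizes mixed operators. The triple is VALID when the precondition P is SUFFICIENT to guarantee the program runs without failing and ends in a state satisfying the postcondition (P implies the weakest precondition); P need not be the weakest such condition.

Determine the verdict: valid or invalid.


Working backward. After the program, the postcondition cnt + m + 7 != 5 must hold; in canonical form it is cnt + m != -2.
Then branch requires cnt + m != -2; else branch requires cnt + 3*j != -5.
Before the if: (m != -6 ==> cnt + m != -2) && ((!(m != -6)) ==> cnt + 3*j != -5)
Before cnt := 2*j + m - 6: (m != -6 ==> 2*j + 2*m != 4) && ((!(m != -6)) ==> 5*j + m != 1)
The weakest precondition is (m != -6 ==> 2*j + 2*m != 4) && ((!(m != -6)) ==> 5*j + m != 1).
Check whether (m != -6 ==> 2*m != -2) && ((!(m != -6)) ==> m != -14) && j == 4 implies it.
Countermodel: at the initial state j = 4, m = -2, the precondition holds but the weakest precondition fails.
Answer: invalid


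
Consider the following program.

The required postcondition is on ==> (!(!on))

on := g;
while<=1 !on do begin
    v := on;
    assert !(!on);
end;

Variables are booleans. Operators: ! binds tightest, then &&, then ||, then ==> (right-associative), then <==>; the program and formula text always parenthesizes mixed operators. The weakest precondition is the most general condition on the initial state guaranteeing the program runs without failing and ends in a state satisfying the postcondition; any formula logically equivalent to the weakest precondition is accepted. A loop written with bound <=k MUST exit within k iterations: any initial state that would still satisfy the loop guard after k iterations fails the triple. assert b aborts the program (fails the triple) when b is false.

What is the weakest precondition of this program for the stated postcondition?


Working backward. After the program, the postcondition on ==> (!(!on)) must hold; in canonical form it is true.
Before the loop (bound <=1), unroll the exhaustion recursion (WP_0 = exit-now case; WP_j = one more guarded iteration, up to j = 1):
  WP_0: on
  WP_1: (!on) ==> on
So before the loop: (!on) ==> on
Before on := g: (!g) ==> g
Answer: WP = (!g) ==> g


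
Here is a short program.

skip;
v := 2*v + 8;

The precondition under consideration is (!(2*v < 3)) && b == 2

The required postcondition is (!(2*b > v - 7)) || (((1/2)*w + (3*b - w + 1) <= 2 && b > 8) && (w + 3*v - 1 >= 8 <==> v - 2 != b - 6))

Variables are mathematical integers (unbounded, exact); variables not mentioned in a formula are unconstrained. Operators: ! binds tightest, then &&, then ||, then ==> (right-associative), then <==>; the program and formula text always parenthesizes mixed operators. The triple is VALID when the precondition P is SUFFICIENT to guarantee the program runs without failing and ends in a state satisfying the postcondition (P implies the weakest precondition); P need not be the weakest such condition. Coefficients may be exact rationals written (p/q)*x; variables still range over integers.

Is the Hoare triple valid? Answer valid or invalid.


Working backward. After the program, the postcondition (!(2*b > v - 7)) || (((1/2)*w + (3*b - w + 1) <= 2 && b > 8) && (w + 3*v - 1 >= 8 <==> v - 2 != b - 6)) must hold; in canonical form it is (!(2*b > v - 7)) || (3*b <= (1/2)*w + 1 && b > 8 && (3*v + w >= 9 <==> v != b - 4)).
Before v := 2*v + 8: (!(2*b > 2*v + 1)) || (3*b <= (1/2)*w + 1 && b > 8 && (6*v + w >= -15 <==> 2*v != b - 12))
Before skip: (!(2*b > 2*v + 1)) || (3*b <= (1/2)*w + 1 && b > 8 && (6*v + w >= -15 <==> 2*v != b - 12))
The weakest precondition is (!(2*b > 2*v + 1)) || (3*b <= (1/2)*w + 1 && b > 8 && (6*v + w >= -15 <==> 2*v != b - 12)).
Check whether (!(2*v < 3)) && b == 2 implies it.
Every state satisfying the precondition satisfies the weakest precondition: the implication holds.
Answer: valid


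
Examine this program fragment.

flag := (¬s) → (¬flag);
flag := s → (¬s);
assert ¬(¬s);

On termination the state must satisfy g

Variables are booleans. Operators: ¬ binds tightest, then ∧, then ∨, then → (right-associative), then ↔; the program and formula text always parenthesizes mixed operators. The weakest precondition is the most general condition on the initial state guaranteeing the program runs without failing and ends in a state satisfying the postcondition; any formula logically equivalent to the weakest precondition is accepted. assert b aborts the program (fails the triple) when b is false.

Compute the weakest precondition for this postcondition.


Working backward. After the program, g must hold.
Before assert ¬(¬s): s ∧ g
Before flag := s → (¬s): s ∧ g
Before flag := (¬s) → (¬flag): s ∧ g
Answer: WP = s ∧ g


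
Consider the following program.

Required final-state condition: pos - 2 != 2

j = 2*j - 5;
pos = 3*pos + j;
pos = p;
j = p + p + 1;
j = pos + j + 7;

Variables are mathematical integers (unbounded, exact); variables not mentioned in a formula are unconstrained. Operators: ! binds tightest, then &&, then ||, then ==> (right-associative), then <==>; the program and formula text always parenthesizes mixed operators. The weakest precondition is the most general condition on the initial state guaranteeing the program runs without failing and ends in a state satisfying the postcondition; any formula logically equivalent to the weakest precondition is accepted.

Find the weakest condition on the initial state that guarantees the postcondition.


Working backward. After the program, the postcondition pos - 2 != 2 must hold; in canonical form it is pos != 4.
Before j := pos + j + 7: pos != 4
Before j := p + p + 1: pos != 4
Before pos := p: p != 4
Before pos := 3*pos + j: p != 4
Before j := 2*j - 5: p != 4
Answer: WP = p != 4


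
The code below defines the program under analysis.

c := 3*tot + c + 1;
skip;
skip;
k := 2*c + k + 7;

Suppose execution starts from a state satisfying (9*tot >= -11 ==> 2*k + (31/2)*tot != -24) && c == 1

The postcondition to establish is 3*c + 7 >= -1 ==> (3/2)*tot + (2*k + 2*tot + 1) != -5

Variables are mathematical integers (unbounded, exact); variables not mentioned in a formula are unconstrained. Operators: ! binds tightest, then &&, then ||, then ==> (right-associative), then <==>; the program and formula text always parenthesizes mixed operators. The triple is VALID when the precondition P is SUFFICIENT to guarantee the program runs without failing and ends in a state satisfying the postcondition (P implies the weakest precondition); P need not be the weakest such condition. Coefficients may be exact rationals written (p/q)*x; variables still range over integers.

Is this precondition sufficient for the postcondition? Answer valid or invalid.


Working backward. After the program, the postcondition 3*c + 7 >= -1 ==> (3/2)*tot + (2*k + 2*tot + 1) != -5 must hold; in canonical form it is 3*c >= -8 ==> 2*k + (7/2)*tot != -6.
Before k := 2*c + k + 7: 3*c >= -8 ==> 4*c + 2*k + (7/2)*tot != -20
Before skip: 3*c >= -8 ==> 4*c + 2*k + (7/2)*tot != -20
Before skip: 3*c >= -8 ==> 4*c + 2*k + (7/2)*tot != -20
Before c := 3*tot + c + 1: 3*c + 9*tot >= -11 ==> 4*c + 2*k + (31/2)*tot != -24
The weakest precondition is 3*c + 9*tot >= -11 ==> 4*c + 2*k + (31/2)*tot != -24.
Check whether (9*tot >= -11 ==> 2*k + (31/2)*tot != -24) && c == 1 implies it.
Countermodel: at the initial state c = 1, k = -14, tot = 0, the precondition holds but the weakest precondition fails.
Answer: invalid


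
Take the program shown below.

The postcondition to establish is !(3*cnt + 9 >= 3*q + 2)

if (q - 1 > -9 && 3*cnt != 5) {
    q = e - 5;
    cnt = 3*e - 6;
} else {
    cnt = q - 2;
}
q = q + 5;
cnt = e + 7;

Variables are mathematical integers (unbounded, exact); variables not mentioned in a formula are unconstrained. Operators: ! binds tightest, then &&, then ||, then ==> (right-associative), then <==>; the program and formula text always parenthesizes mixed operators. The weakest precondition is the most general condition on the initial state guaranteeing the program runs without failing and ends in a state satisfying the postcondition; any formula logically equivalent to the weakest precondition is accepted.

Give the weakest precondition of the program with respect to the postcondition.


Working backward. After the program, the postcondition !(3*cnt + 9 >= 3*q + 2) must hold; in canonical form it is !(3*cnt >= 3*q - 7).
Before cnt := e + 7: !(3*e >= 3*q - 28)
Before q := q + 5: !(3*e >= 3*q - 13)
Then branch requires false; else branch requires !(3*e >= 3*q - 13).
Before the if: (!(q > -8 && 3*cnt != 5)) && ((!(q > -8 && 3*cnt != 5)) ==> (!(3*e >= 3*q - 13)))
Answer: WP = (!(q > -8 && 3*cnt != 5)) && ((!(q > -8 && 3*cnt != 5)) ==> (!(3*e >= 3*q - 13)))


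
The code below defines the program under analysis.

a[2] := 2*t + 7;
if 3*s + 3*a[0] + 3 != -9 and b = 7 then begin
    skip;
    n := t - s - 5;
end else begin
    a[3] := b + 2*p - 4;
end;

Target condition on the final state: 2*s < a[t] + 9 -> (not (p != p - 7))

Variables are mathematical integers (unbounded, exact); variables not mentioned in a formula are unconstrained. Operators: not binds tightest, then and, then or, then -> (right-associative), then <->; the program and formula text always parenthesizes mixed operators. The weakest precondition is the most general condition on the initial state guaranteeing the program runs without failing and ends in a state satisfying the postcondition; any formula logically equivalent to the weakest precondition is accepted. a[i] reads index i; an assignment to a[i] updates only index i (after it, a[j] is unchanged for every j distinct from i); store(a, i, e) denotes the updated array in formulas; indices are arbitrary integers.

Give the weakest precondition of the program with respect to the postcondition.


Working backward. After the program, the postcondition 2*s < a[t] + 9 -> (not (p != p - 7)) must hold; in canonical form it is not (2*s < a[t] + 9).
Then branch requires not (2*s < a[t] + 9); else branch requires not (2*s < store(a, 3, b + 2*p - 4)[t] + 9).
Before the if: ((3*a[0] + 3*s != -12 and b = 7) -> (not (2*s < a[t] + 9))) and ((not (3*a[0] + 3*s != -12 and b = 7)) -> (not (2*s < store(a, 3, b + 2*p - 4)[t] + 9)))
Before a[2] := 2*t + 7: ((3*a[0] + 3*s != -12 and b = 7) -> (not (2*s < store(a, 2, 2*t + 7)[t] + 9))) and ((not (3*a[0] + 3*s != -12 and b = 7)) -> (not (2*s < store(store(a, 2, 2*t + 7), 3, b + 2*p - 4)[t] + 9)))
Answer: WP = ((3*a[0] + 3*s != -12 and b = 7) -> (not (2*s < store(a, 2, 2*t + 7)[t] + 9))) and ((not (3*a[0] + 3*s != -12 and b = 7)) -> (not (2*s < store(store(a, 2, 2*t + 7), 3, b + 2*p - 4)[t] + 9)))


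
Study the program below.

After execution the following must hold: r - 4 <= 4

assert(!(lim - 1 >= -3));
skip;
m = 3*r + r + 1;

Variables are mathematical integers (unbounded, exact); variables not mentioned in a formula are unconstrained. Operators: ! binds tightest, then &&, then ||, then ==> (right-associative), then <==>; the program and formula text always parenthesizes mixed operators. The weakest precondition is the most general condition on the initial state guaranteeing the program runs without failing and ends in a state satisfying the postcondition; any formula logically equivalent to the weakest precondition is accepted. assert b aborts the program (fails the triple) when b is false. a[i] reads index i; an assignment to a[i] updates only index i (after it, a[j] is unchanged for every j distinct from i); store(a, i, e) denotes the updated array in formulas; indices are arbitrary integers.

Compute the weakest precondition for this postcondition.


Working backward. After the program, the postcondition r - 4 <= 4 must hold; in canonical form it is r <= 8.
Before m := 3*r + r + 1: r <= 8
Before skip: r <= 8
Before assert !(lim - 1 >= -3): (!(lim >= -2)) && r <= 8
Answer: WP = (!(lim >= -2)) && r <= 8


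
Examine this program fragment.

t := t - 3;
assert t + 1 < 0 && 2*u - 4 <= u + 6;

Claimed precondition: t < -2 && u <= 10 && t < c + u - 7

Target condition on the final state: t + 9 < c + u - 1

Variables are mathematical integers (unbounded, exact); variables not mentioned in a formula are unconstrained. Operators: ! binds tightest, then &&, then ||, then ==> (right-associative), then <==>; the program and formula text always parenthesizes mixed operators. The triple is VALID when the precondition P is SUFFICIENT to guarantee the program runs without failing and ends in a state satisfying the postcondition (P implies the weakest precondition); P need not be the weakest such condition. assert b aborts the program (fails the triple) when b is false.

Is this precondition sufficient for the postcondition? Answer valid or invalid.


Working backward. After the program, the postcondition t + 9 < c + u - 1 must hold; in canonical form it is t < c + u - 10.
Before assert t + 1 < 0 && 2*u - 4 <= u + 6: t < -1 && u <= 10 && t < c + u - 10
Before t := t - 3: t < 2 && u <= 10 && t < c + u - 7
The weakest precondition is t < 2 && u <= 10 && t < c + u - 7.
Check whether t < -2 && u <= 10 && t < c + u - 7 implies it.
Every state satisfying the precondition satisfies the weakest precondition: the implication holds.
Answer: valid


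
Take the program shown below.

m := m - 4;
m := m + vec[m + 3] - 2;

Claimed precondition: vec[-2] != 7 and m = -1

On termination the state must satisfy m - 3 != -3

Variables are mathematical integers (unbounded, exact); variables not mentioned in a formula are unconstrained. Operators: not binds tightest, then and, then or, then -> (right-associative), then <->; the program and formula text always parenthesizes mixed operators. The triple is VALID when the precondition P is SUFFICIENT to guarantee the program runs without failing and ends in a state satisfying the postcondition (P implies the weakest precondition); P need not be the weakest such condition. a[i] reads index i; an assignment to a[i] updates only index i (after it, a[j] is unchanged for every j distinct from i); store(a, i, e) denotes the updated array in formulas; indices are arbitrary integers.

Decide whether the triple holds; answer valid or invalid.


Working backward. After the program, the postcondition m - 3 != -3 must hold; in canonical form it is m != 0.
Before m := m + vec[m + 3] - 2: vec[m + 3] + m != 2
Before m := m - 4: vec[m - 1] + m != 6
The weakest precondition is vec[m - 1] + m != 6.
Check whether vec[-2] != 7 and m = -1 implies it.
Every state satisfying the precondition satisfies the weakest precondition: the implication holds.
Answer: valid


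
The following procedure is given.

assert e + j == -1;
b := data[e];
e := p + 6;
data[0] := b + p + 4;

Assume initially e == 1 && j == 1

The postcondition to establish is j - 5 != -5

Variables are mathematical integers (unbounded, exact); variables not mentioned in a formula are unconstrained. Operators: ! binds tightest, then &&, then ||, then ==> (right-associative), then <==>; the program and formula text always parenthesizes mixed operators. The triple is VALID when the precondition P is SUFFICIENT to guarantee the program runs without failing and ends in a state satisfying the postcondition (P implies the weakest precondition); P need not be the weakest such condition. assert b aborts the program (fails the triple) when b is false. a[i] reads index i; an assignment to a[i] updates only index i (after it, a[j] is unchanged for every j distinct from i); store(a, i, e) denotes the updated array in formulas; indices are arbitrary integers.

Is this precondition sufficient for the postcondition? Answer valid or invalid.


Working backward. After the program, the postcondition j - 5 != -5 must hold; in canonical form it is j != 0.
Before data[0] := b + p + 4: j != 0
Before e := p + 6: j != 0
Before b := data[e]: j != 0
Before assert e + j == -1: e + j == -1 && j != 0
The weakest precondition is e + j == -1 && j != 0.
Check whether e == 1 && j == 1 implies it.
Countermodel: at the initial state e = 1, j = 1, the precondition holds but the weakest precondition fails.
Answer: invalid


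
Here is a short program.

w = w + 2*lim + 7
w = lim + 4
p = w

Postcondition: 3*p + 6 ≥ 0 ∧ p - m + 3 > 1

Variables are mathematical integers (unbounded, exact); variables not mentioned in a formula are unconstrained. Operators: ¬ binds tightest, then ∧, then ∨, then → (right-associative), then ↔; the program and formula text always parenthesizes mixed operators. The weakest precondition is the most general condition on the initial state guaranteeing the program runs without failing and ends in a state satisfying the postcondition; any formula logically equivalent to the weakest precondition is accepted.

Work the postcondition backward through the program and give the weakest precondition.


Working backward. After the program, the postcondition 3*p + 6 ≥ 0 ∧ p - m + 3 > 1 must hold; in canonical form it is 3*p ≥ -6 ∧ p > m - 2.
Before p := w: 3*w ≥ -6 ∧ w > m - 2
Before w := lim + 4: 3*lim ≥ -18 ∧ lim > m - 6
Before w := w + 2*lim + 7: 3*lim ≥ -18 ∧ lim > m - 6
Answer: WP = 3*lim ≥ -18 ∧ lim > m - 6


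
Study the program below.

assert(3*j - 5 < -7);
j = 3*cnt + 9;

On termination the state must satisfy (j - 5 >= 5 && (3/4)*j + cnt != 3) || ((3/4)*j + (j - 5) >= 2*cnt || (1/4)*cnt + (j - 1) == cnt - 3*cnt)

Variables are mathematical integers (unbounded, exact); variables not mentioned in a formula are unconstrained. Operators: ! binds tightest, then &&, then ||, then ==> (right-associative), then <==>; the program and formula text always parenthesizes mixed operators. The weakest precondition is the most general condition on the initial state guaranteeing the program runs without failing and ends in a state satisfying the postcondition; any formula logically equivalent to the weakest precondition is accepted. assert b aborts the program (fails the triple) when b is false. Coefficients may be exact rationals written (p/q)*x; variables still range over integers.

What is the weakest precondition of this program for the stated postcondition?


Working backward. After the program, the postcondition (j - 5 >= 5 && (3/4)*j + cnt != 3) || ((3/4)*j + (j - 5) >= 2*cnt || (1/4)*cnt + (j - 1) == cnt - 3*cnt) must hold; in canonical form it is (j >= 10 && cnt + (3/4)*j != 3) || (7/4)*j >= 2*cnt + 5 || (9/4)*cnt + j == 1.
Before j := 3*cnt + 9: (3*cnt >= 1 && (13/4)*cnt != -15/4) || (13/4)*cnt >= -43/4 || (21/4)*cnt == -8
Before assert 3*j - 5 < -7: 3*j < -2 && ((3*cnt >= 1 && (13/4)*cnt != -15/4) || (13/4)*cnt >= -43/4 || (21/4)*cnt == -8)
Answer: WP = 3*j < -2 && ((3*cnt >= 1 && (13/4)*cnt != -15/4) || (13/4)*cnt >= -43/4 || (21/4)*cnt == -8)


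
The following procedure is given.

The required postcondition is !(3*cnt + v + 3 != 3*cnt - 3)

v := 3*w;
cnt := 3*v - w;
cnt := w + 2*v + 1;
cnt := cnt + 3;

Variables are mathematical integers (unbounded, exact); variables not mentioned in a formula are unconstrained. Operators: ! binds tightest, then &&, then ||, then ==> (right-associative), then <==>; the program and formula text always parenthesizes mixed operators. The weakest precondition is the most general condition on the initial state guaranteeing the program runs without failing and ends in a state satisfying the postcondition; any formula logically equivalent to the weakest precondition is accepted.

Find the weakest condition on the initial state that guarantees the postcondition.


Working backward. After the program, the postcondition !(3*cnt + v + 3 != 3*cnt - 3) must hold; in canonical form it is !(v != -6).
Before cnt := cnt + 3: !(v != -6)
Before cnt := w + 2*v + 1: !(v != -6)
Before cnt := 3*v - w: !(v != -6)
Before v := 3*w: !(3*w != -6)
Answer: WP = !(3*w != -6)


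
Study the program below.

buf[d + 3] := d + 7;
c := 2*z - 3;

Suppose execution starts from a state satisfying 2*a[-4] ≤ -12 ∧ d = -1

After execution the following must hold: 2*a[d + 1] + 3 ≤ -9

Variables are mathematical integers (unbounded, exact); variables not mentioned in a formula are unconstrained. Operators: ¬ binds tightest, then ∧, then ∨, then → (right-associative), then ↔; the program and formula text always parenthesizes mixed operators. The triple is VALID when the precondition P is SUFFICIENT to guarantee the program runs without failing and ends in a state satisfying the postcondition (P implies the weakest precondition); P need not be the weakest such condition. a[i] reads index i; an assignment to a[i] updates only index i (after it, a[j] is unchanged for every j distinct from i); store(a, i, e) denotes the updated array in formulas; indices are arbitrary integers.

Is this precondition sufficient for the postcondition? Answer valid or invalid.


Working backward. After the program, the postcondition 2*a[d + 1] + 3 ≤ -9 must hold; in canonical form it is 2*a[d + 1] ≤ -12.
Before c := 2*z - 3: 2*a[d + 1] ≤ -12
Before buf[d + 3] := d + 7: 2*a[d + 1] ≤ -12
The weakest precondition is 2*a[d + 1] ≤ -12.
Check whether 2*a[-4] ≤ -12 ∧ d = -1 implies it.
Countermodel: at the initial state a = {[-4] = -6, [0] = 17422, elsewhere -6}, d = -1, the precondition holds but the weakest precondition fails.
Answer: invalid


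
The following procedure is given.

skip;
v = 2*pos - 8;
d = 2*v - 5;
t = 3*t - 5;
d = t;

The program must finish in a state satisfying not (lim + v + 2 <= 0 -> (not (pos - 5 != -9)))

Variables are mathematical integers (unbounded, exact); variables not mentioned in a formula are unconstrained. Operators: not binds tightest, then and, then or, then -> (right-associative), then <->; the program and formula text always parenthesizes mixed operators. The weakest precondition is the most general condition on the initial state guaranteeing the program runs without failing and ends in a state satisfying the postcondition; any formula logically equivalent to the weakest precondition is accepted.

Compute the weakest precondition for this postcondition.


Working backward. After the program, the postcondition not (lim + v + 2 <= 0 -> (not (pos - 5 != -9))) must hold; in canonical form it is not (lim + v <= -2 -> (not (pos != -4))).
Before d := t: not (lim + v <= -2 -> (not (pos != -4)))
Before t := 3*t - 5: not (lim + v <= -2 -> (not (pos != -4)))
Before d := 2*v - 5: not (lim + v <= -2 -> (not (pos != -4)))
Before v := 2*pos - 8: not (lim + 2*pos <= 6 -> (not (pos != -4)))
Before skip: not (lim + 2*pos <= 6 -> (not (pos != -4)))
Answer: WP = not (lim + 2*pos <= 6 -> (not (pos != -4)))


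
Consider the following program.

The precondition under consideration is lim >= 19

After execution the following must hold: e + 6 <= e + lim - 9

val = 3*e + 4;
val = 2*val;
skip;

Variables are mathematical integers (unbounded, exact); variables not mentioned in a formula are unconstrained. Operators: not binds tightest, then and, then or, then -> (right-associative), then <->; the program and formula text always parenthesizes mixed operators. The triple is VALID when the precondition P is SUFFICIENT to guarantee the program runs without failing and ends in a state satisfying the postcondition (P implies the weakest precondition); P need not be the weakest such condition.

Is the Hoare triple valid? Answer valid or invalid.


Working backward. After the program, the postcondition e + 6 <= e + lim - 9 must hold; in canonical form it is lim >= 15.
Before skip: lim >= 15
Before val := 2*val: lim >= 15
Before val := 3*e + 4: lim >= 15
The weakest precondition is lim >= 15.
Check whether lim >= 19 implies it.
Every state satisfying the precondition satisfies the weakest precondition: the implication holds.
Answer: valid
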